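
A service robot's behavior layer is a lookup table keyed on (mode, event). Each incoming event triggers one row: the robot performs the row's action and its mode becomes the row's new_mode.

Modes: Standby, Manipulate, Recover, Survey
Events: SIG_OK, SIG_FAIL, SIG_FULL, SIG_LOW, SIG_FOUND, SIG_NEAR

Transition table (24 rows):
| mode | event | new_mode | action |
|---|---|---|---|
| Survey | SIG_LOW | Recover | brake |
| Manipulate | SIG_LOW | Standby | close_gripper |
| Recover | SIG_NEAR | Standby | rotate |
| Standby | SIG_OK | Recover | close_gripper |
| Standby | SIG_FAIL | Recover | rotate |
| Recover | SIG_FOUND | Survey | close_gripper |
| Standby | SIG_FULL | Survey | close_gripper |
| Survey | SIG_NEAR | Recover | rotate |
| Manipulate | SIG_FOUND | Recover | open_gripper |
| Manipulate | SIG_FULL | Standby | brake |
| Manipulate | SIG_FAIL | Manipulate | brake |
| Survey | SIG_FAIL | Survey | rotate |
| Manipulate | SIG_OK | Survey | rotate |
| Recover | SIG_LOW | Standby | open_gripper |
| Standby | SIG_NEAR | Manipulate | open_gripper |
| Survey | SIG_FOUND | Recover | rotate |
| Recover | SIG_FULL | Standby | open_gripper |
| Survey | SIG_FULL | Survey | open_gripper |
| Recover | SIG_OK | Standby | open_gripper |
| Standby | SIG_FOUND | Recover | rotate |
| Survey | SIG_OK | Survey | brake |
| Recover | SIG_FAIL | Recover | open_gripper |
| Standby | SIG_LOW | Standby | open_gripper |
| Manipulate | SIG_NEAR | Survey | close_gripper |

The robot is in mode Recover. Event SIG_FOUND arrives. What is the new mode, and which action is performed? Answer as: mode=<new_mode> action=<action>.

mode=Survey action=close_gripper

current mode = Recover; filter table to that mode:
  (Recover, SIG_NEAR) → (Standby, rotate)
  (Recover, SIG_FOUND) → (Survey, close_gripper)  ← event matches
  (Recover, SIG_LOW) → (Standby, open_gripper)
  (Recover, SIG_FULL) → (Standby, open_gripper)
  (Recover, SIG_OK) → (Standby, open_gripper)
  (Recover, SIG_FAIL) → (Recover, open_gripper)
event = SIG_FOUND selects (Survey, close_gripper)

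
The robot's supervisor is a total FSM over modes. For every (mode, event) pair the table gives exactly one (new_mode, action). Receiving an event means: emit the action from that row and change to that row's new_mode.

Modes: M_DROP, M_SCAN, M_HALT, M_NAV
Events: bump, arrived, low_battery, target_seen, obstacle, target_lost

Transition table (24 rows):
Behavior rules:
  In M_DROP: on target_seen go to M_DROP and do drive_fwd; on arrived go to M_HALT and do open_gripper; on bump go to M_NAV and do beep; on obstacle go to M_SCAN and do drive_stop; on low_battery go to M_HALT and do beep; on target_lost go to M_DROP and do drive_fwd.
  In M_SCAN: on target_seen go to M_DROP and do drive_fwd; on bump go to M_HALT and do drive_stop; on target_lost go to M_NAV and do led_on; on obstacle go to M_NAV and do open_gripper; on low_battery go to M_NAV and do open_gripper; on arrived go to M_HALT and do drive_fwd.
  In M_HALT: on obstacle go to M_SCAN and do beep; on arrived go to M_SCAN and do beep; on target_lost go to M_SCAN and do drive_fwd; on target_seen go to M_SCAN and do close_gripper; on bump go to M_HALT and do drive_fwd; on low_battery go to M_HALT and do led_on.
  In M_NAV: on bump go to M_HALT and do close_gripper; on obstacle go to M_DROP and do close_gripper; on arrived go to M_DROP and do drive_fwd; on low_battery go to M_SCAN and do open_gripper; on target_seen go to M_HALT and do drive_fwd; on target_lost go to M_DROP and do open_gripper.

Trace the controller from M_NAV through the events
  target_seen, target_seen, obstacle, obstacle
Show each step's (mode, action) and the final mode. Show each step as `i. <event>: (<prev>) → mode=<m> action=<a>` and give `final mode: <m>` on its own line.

1. target_seen: (M_NAV) → mode=M_HALT action=drive_fwd
2. target_seen: (M_HALT) → mode=M_SCAN action=close_gripper
3. obstacle: (M_SCAN) → mode=M_NAV action=open_gripper
4. obstacle: (M_NAV) → mode=M_DROP action=close_gripper

final mode: M_DROP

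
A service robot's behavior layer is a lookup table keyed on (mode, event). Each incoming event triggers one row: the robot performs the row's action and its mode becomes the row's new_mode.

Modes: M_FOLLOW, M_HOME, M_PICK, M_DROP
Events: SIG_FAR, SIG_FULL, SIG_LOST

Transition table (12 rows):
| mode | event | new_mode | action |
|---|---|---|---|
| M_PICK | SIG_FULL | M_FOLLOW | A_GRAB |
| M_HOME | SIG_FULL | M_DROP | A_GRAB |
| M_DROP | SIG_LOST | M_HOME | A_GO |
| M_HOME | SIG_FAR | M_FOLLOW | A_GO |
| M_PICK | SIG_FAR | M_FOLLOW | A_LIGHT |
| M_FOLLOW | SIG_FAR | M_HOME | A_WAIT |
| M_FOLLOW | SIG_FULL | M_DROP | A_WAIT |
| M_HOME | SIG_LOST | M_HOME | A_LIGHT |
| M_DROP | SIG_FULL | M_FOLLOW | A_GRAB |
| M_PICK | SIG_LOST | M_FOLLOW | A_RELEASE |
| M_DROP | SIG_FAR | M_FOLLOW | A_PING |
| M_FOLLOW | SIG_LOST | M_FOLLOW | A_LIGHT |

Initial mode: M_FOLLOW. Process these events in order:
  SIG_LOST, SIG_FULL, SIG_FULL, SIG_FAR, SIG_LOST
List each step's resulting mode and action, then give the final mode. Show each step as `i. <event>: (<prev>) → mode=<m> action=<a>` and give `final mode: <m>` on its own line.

final mode: M_HOME

1. SIG_LOST: (M_FOLLOW) → mode=M_FOLLOW action=A_LIGHT
2. SIG_FULL: (M_FOLLOW) → mode=M_DROP action=A_WAIT
3. SIG_FULL: (M_DROP) → mode=M_FOLLOW action=A_GRAB
4. SIG_FAR: (M_FOLLOW) → mode=M_HOME action=A_WAIT
5. SIG_LOST: (M_HOME) → mode=M_HOME action=A_LIGHT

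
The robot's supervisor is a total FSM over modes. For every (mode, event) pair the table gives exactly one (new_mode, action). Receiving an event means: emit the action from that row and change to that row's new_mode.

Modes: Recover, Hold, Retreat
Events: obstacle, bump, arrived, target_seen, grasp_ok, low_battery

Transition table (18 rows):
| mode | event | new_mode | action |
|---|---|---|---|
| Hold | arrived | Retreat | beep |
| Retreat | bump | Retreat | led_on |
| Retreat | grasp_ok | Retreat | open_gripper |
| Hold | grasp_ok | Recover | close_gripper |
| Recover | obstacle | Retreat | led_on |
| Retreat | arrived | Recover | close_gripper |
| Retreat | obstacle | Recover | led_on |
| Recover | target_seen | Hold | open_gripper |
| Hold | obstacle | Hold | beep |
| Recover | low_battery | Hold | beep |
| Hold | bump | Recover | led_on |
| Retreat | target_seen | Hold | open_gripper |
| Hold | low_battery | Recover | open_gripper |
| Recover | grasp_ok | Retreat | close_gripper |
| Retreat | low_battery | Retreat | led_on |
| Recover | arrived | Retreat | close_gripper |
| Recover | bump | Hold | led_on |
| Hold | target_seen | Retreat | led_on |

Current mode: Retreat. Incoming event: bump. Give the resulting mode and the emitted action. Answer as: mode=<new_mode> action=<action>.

mode=Retreat action=led_on

current mode = Retreat; filter table to that mode:
  (Retreat, bump) → (Retreat, led_on)  ← event matches
  (Retreat, grasp_ok) → (Retreat, open_gripper)
  (Retreat, arrived) → (Recover, close_gripper)
  (Retreat, obstacle) → (Recover, led_on)
  (Retreat, target_seen) → (Hold, open_gripper)
  (Retreat, low_battery) → (Retreat, led_on)
event = bump selects (Retreat, led_on)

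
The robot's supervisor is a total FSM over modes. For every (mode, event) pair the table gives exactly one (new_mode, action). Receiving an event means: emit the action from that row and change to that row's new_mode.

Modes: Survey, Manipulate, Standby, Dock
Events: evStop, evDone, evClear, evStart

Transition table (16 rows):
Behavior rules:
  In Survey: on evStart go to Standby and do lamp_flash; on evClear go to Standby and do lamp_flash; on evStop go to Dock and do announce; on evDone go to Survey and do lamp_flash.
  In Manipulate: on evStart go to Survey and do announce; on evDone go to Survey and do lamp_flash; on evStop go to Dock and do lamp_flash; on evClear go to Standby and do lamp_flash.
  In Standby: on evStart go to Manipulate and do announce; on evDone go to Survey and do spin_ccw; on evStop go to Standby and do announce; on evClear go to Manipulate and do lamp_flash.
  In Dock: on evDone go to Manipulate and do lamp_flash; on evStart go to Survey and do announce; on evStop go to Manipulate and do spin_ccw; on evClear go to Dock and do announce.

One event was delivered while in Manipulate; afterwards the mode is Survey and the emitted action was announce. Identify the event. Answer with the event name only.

try evStop: (Manipulate, evStop) → (Dock, lamp_flash)
try evDone: (Manipulate, evDone) → (Survey, lamp_flash)
try evClear: (Manipulate, evClear) → (Standby, lamp_flash)
try evStart: (Manipulate, evStart) → (Survey, announce)  ← matches

evStart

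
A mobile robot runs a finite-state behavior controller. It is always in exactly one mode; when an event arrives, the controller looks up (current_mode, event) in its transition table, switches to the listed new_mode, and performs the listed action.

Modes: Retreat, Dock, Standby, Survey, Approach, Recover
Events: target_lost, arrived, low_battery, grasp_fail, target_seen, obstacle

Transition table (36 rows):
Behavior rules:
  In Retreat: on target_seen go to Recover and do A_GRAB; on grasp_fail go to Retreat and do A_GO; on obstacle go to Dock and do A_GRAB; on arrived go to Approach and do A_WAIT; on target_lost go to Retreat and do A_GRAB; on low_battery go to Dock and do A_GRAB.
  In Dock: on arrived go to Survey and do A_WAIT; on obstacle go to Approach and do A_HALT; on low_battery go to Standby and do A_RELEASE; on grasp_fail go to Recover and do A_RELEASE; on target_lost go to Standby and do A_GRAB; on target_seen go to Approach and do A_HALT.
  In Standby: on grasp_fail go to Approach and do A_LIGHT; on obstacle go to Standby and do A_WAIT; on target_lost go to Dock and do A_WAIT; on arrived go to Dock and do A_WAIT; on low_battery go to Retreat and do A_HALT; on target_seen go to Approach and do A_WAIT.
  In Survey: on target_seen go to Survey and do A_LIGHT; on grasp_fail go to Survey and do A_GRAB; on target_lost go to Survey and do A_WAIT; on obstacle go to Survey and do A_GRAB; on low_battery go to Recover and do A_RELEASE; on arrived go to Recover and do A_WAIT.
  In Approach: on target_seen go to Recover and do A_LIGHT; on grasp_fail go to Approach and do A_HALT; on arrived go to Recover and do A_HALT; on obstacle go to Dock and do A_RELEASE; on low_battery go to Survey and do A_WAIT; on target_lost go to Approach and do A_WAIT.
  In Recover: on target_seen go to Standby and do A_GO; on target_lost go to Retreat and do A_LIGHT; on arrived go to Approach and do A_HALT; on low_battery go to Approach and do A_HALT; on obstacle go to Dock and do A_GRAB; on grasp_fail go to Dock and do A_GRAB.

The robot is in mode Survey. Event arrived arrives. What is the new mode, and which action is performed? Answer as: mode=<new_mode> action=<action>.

mode=Recover action=A_WAIT

current mode = Survey; filter table to that mode:
  (Survey, target_seen) → (Survey, A_LIGHT)
  (Survey, grasp_fail) → (Survey, A_GRAB)
  (Survey, target_lost) → (Survey, A_WAIT)
  (Survey, obstacle) → (Survey, A_GRAB)
  (Survey, low_battery) → (Recover, A_RELEASE)
  (Survey, arrived) → (Recover, A_WAIT)  ← event matches
event = arrived selects (Recover, A_WAIT)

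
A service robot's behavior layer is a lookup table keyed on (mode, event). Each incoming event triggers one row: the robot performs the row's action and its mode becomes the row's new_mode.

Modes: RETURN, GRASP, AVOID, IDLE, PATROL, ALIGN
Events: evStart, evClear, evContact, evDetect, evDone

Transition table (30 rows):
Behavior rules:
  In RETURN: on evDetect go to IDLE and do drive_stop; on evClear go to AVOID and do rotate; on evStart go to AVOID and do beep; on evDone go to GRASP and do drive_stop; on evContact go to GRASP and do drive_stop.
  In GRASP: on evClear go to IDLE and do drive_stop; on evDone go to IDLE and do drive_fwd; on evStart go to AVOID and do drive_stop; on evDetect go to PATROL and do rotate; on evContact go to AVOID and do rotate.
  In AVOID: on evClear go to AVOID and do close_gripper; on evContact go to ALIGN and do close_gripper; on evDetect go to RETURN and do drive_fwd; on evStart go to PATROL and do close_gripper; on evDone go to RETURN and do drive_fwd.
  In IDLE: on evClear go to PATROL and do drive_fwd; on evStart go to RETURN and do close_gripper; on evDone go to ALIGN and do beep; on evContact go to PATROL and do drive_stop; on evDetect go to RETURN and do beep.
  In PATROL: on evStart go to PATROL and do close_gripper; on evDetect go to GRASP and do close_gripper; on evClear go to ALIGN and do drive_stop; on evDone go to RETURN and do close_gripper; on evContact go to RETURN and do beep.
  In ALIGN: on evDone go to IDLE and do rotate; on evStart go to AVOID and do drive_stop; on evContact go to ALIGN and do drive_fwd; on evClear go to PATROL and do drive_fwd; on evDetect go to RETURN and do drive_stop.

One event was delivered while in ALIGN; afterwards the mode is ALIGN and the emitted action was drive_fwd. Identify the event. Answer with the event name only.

try evStart: (ALIGN, evStart) → (AVOID, drive_stop)
try evClear: (ALIGN, evClear) → (PATROL, drive_fwd)
try evContact: (ALIGN, evContact) → (ALIGN, drive_fwd)  ← matches
try evDetect: (ALIGN, evDetect) → (RETURN, drive_stop)
try evDone: (ALIGN, evDone) → (IDLE, rotate)

evContact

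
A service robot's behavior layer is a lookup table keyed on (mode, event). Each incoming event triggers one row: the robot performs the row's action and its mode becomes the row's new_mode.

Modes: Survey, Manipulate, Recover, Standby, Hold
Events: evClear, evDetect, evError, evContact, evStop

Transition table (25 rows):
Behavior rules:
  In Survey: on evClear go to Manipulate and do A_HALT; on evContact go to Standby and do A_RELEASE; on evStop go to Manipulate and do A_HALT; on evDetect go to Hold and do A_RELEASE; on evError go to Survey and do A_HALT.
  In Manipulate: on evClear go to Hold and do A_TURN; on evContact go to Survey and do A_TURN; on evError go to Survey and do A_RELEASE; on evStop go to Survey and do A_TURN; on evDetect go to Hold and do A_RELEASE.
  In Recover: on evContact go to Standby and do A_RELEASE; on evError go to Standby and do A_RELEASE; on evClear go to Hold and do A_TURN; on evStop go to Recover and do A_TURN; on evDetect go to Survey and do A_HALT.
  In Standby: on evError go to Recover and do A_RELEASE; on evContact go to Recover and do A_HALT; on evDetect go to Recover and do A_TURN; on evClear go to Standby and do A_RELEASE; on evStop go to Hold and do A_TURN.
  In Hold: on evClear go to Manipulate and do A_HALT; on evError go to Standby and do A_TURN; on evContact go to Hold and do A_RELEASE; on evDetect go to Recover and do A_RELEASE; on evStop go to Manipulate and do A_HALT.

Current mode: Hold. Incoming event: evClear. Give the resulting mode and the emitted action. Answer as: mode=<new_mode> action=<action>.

current mode = Hold; filter table to that mode:
  (Hold, evClear) → (Manipulate, A_HALT)  ← event matches
  (Hold, evError) → (Standby, A_TURN)
  (Hold, evContact) → (Hold, A_RELEASE)
  (Hold, evDetect) → (Recover, A_RELEASE)
  (Hold, evStop) → (Manipulate, A_HALT)
event = evClear selects (Manipulate, A_HALT)

mode=Manipulate action=A_HALT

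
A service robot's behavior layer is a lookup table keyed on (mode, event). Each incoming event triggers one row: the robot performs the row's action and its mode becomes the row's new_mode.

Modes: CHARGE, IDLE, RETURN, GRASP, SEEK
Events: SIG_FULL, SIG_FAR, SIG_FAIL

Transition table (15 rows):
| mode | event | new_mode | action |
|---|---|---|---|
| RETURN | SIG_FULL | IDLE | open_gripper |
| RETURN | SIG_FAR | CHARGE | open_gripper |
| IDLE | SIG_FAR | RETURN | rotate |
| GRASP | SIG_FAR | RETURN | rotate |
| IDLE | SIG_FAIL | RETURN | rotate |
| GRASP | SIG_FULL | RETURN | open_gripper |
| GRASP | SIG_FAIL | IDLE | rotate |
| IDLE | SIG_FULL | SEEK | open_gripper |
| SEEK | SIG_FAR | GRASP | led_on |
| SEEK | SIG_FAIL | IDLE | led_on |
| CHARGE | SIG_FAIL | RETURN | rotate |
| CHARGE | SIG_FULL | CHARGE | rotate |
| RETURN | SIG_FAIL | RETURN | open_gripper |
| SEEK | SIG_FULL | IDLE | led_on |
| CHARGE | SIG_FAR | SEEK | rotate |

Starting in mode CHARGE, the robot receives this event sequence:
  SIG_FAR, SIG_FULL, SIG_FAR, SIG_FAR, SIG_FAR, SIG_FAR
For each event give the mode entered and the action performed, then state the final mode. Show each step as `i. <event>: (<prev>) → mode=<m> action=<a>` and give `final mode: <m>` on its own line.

final mode: GRASP

1. SIG_FAR: (CHARGE) → mode=SEEK action=rotate
2. SIG_FULL: (SEEK) → mode=IDLE action=led_on
3. SIG_FAR: (IDLE) → mode=RETURN action=rotate
4. SIG_FAR: (RETURN) → mode=CHARGE action=open_gripper
5. SIG_FAR: (CHARGE) → mode=SEEK action=rotate
6. SIG_FAR: (SEEK) → mode=GRASP action=led_on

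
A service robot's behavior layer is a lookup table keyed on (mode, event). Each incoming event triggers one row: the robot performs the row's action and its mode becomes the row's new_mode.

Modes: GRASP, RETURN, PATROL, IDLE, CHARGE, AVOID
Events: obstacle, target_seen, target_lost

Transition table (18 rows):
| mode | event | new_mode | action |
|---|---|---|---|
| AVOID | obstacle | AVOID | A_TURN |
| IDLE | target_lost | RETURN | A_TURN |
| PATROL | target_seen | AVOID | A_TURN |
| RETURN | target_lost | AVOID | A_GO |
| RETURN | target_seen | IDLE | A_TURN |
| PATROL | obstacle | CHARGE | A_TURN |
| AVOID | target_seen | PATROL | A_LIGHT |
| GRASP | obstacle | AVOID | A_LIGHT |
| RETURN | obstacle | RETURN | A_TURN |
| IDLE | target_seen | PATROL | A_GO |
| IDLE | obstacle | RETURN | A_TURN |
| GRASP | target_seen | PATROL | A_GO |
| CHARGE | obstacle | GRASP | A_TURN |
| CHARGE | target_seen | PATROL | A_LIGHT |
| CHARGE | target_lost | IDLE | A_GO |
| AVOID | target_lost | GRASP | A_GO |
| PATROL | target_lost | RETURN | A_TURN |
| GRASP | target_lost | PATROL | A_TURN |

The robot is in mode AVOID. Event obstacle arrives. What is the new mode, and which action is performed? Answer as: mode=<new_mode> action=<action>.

mode=AVOID action=A_TURN

current mode = AVOID; filter table to that mode:
  (AVOID, obstacle) → (AVOID, A_TURN)  ← event matches
  (AVOID, target_seen) → (PATROL, A_LIGHT)
  (AVOID, target_lost) → (GRASP, A_GO)
event = obstacle selects (AVOID, A_TURN)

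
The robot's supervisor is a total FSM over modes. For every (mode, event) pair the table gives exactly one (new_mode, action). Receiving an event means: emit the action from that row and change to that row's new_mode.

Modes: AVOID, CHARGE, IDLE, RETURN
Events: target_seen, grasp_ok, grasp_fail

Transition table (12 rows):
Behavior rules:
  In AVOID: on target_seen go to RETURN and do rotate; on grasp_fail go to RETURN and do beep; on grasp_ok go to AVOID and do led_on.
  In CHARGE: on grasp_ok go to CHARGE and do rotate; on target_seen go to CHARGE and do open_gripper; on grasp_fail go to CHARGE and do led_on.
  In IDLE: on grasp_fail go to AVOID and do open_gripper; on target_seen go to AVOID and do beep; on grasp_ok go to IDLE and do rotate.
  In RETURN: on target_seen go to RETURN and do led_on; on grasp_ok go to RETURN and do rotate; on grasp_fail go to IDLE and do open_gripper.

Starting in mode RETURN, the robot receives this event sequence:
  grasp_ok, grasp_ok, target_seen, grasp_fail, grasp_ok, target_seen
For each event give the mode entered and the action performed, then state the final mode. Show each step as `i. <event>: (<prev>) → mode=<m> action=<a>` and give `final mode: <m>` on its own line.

1. grasp_ok: (RETURN) → mode=RETURN action=rotate
2. grasp_ok: (RETURN) → mode=RETURN action=rotate
3. target_seen: (RETURN) → mode=RETURN action=led_on
4. grasp_fail: (RETURN) → mode=IDLE action=open_gripper
5. grasp_ok: (IDLE) → mode=IDLE action=rotate
6. target_seen: (IDLE) → mode=AVOID action=beep

final mode: AVOID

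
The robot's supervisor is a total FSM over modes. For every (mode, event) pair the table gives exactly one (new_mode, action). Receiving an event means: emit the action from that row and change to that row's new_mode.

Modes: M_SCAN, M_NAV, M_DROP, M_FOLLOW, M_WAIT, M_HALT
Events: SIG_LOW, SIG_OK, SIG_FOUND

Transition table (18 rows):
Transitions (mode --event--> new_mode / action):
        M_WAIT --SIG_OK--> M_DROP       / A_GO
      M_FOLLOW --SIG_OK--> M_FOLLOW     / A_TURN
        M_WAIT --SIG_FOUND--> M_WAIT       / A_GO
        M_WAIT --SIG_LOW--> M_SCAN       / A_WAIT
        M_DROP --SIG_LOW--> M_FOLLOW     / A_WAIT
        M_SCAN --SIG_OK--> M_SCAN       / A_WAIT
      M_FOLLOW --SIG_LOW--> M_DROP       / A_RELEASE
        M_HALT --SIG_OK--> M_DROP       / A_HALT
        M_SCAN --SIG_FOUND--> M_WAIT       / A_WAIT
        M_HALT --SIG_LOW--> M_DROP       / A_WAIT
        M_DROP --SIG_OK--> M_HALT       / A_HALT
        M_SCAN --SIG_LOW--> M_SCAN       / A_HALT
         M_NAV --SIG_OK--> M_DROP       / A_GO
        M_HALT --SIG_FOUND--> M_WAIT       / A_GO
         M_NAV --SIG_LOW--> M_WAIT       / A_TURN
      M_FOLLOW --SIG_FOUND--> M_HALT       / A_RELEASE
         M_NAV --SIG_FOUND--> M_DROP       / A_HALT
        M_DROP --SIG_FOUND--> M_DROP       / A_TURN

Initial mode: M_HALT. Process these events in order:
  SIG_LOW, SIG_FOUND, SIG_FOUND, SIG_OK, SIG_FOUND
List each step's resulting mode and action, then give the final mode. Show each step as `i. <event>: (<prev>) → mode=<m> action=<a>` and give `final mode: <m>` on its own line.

1. SIG_LOW: (M_HALT) → mode=M_DROP action=A_WAIT
2. SIG_FOUND: (M_DROP) → mode=M_DROP action=A_TURN
3. SIG_FOUND: (M_DROP) → mode=M_DROP action=A_TURN
4. SIG_OK: (M_DROP) → mode=M_HALT action=A_HALT
5. SIG_FOUND: (M_HALT) → mode=M_WAIT action=A_GO

final mode: M_WAIT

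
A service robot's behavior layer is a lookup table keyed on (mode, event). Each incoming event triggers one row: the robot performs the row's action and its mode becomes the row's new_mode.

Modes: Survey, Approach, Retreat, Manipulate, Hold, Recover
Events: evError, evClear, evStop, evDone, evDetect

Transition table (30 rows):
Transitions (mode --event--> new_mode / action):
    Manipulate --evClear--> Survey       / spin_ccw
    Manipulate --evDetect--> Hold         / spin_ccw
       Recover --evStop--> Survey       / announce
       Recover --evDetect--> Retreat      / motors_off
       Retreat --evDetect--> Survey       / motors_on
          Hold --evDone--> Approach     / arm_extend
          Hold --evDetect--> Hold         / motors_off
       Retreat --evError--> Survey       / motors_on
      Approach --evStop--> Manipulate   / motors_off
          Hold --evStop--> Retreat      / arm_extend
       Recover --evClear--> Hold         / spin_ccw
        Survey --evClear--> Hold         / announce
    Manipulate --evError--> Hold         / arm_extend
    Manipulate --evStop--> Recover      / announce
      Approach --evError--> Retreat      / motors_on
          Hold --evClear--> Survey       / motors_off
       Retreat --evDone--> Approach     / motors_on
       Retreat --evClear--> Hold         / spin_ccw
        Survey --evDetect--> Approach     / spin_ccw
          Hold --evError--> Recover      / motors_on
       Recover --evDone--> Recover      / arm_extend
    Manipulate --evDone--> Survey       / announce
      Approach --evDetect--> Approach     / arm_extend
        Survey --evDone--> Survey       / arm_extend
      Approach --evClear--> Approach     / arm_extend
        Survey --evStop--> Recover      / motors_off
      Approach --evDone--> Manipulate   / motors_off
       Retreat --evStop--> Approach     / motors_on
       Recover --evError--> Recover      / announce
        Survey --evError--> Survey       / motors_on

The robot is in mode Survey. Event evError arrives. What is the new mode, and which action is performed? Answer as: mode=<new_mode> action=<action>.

current mode = Survey; filter table to that mode:
  (Survey, evClear) → (Hold, announce)
  (Survey, evDetect) → (Approach, spin_ccw)
  (Survey, evDone) → (Survey, arm_extend)
  (Survey, evStop) → (Recover, motors_off)
  (Survey, evError) → (Survey, motors_on)  ← event matches
event = evError selects (Survey, motors_on)

mode=Survey action=motors_on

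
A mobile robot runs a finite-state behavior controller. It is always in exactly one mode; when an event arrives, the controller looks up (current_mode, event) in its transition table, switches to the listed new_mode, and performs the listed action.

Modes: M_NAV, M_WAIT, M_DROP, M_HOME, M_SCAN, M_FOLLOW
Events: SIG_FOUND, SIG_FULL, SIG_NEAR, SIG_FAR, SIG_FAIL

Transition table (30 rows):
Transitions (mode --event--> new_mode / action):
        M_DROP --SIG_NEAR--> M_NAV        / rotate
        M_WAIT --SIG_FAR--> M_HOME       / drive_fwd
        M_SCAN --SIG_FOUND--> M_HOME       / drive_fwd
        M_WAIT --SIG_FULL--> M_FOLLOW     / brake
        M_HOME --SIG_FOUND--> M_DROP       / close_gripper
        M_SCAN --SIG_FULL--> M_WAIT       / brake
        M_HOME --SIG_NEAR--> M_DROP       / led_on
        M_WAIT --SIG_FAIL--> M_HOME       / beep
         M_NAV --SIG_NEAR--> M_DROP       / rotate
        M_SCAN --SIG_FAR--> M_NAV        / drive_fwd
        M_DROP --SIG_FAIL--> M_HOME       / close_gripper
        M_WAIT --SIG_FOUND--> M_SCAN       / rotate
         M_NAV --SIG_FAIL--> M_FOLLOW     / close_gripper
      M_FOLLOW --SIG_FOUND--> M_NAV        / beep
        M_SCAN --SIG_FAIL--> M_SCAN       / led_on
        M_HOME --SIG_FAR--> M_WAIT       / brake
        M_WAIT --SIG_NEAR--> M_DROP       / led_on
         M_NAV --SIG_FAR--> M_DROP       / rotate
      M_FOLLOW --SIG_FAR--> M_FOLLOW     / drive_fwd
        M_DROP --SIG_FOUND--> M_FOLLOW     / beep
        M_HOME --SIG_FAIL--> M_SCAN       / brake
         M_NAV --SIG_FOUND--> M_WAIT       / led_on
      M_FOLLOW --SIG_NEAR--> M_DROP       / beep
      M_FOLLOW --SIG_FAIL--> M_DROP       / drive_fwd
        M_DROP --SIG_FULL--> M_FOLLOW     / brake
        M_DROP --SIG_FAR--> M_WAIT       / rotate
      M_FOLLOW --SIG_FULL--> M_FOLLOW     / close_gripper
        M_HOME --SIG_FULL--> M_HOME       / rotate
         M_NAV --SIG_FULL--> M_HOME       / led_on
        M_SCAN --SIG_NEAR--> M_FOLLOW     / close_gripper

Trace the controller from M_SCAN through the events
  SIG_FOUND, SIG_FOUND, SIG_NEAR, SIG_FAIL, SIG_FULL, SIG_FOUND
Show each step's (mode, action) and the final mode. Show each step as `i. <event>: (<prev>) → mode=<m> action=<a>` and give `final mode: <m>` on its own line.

1. SIG_FOUND: (M_SCAN) → mode=M_HOME action=drive_fwd
2. SIG_FOUND: (M_HOME) → mode=M_DROP action=close_gripper
3. SIG_NEAR: (M_DROP) → mode=M_NAV action=rotate
4. SIG_FAIL: (M_NAV) → mode=M_FOLLOW action=close_gripper
5. SIG_FULL: (M_FOLLOW) → mode=M_FOLLOW action=close_gripper
6. SIG_FOUND: (M_FOLLOW) → mode=M_NAV action=beep

final mode: M_NAV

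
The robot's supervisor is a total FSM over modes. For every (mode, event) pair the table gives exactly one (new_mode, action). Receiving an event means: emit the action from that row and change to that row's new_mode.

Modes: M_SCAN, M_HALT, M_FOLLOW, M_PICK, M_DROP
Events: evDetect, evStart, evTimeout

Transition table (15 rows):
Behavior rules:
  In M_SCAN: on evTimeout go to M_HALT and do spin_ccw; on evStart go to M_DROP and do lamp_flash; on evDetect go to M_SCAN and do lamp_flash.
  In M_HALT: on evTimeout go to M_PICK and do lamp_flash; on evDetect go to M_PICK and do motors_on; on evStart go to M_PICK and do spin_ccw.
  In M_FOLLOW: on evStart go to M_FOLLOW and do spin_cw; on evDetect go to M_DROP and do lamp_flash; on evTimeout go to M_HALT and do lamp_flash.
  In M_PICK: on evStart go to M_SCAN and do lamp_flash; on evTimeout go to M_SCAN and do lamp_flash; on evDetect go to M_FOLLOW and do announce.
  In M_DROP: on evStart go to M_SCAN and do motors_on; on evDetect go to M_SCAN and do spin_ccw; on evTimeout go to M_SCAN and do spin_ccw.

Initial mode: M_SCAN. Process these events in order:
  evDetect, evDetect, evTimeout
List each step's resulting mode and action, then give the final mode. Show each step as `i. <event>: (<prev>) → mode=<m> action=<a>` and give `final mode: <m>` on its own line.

final mode: M_HALT

1. evDetect: (M_SCAN) → mode=M_SCAN action=lamp_flash
2. evDetect: (M_SCAN) → mode=M_SCAN action=lamp_flash
3. evTimeout: (M_SCAN) → mode=M_HALT action=spin_ccw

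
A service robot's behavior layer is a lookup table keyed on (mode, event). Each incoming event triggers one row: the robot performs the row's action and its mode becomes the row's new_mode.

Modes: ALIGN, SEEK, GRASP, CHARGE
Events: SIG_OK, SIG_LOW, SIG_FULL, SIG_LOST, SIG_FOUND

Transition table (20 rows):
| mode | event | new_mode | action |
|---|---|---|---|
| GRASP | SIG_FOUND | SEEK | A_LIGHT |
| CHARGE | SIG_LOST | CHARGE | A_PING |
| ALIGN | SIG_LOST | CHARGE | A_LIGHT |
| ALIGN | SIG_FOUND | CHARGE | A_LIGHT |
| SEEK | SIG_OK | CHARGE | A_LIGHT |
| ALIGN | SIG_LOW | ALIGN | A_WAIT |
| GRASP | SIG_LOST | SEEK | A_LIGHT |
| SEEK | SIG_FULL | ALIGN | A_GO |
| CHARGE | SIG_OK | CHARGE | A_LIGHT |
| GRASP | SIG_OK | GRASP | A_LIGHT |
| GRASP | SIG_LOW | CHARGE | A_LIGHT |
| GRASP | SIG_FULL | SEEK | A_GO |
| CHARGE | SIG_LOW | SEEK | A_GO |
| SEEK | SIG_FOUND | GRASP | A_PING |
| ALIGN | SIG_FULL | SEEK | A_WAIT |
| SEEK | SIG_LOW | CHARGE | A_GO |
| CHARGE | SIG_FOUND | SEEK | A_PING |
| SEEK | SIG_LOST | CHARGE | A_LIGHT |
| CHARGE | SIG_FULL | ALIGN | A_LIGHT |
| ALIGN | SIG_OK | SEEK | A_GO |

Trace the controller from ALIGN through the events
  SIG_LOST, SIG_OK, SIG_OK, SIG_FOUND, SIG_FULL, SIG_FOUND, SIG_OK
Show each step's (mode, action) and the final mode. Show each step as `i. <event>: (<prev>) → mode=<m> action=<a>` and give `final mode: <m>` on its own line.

1. SIG_LOST: (ALIGN) → mode=CHARGE action=A_LIGHT
2. SIG_OK: (CHARGE) → mode=CHARGE action=A_LIGHT
3. SIG_OK: (CHARGE) → mode=CHARGE action=A_LIGHT
4. SIG_FOUND: (CHARGE) → mode=SEEK action=A_PING
5. SIG_FULL: (SEEK) → mode=ALIGN action=A_GO
6. SIG_FOUND: (ALIGN) → mode=CHARGE action=A_LIGHT
7. SIG_OK: (CHARGE) → mode=CHARGE action=A_LIGHT

final mode: CHARGE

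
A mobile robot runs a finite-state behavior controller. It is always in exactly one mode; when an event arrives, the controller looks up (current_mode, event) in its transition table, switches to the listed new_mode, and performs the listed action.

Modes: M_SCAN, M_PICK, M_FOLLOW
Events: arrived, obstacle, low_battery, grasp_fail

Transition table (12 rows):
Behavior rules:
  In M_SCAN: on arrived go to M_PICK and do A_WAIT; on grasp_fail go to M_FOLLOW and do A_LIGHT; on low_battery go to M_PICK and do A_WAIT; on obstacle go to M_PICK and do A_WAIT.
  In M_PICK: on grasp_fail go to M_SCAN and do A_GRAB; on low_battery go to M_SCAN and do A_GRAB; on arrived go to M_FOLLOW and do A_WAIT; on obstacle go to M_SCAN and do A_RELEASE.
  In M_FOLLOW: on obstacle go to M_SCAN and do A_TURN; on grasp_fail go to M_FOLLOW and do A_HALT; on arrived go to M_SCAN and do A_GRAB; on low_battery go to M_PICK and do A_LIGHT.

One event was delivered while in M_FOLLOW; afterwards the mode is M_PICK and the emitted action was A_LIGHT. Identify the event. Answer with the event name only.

try arrived: (M_FOLLOW, arrived) → (M_SCAN, A_GRAB)
try obstacle: (M_FOLLOW, obstacle) → (M_SCAN, A_TURN)
try low_battery: (M_FOLLOW, low_battery) → (M_PICK, A_LIGHT)  ← matches
try grasp_fail: (M_FOLLOW, grasp_fail) → (M_FOLLOW, A_HALT)

low_battery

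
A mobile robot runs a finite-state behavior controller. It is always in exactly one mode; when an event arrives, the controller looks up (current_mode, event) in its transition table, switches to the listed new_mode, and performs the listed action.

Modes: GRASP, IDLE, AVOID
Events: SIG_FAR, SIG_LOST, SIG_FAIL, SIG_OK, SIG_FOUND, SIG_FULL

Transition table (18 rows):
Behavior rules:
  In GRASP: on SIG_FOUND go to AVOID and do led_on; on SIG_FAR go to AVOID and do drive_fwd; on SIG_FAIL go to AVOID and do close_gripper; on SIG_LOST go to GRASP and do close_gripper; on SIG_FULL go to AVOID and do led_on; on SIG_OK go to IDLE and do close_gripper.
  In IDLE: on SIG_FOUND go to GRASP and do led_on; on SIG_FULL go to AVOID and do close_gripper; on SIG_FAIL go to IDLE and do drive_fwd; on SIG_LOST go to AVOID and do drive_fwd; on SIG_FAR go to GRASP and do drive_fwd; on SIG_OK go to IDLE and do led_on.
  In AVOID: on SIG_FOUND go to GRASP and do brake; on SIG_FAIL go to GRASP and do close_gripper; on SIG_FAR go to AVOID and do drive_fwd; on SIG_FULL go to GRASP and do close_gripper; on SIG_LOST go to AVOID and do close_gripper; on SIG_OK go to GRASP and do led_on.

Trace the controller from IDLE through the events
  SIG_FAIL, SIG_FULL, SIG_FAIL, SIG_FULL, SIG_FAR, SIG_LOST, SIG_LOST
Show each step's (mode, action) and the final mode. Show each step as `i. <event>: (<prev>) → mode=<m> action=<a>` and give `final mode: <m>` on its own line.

final mode: AVOID

1. SIG_FAIL: (IDLE) → mode=IDLE action=drive_fwd
2. SIG_FULL: (IDLE) → mode=AVOID action=close_gripper
3. SIG_FAIL: (AVOID) → mode=GRASP action=close_gripper
4. SIG_FULL: (GRASP) → mode=AVOID action=led_on
5. SIG_FAR: (AVOID) → mode=AVOID action=drive_fwd
6. SIG_LOST: (AVOID) → mode=AVOID action=close_gripper
7. SIG_LOST: (AVOID) → mode=AVOID action=close_gripper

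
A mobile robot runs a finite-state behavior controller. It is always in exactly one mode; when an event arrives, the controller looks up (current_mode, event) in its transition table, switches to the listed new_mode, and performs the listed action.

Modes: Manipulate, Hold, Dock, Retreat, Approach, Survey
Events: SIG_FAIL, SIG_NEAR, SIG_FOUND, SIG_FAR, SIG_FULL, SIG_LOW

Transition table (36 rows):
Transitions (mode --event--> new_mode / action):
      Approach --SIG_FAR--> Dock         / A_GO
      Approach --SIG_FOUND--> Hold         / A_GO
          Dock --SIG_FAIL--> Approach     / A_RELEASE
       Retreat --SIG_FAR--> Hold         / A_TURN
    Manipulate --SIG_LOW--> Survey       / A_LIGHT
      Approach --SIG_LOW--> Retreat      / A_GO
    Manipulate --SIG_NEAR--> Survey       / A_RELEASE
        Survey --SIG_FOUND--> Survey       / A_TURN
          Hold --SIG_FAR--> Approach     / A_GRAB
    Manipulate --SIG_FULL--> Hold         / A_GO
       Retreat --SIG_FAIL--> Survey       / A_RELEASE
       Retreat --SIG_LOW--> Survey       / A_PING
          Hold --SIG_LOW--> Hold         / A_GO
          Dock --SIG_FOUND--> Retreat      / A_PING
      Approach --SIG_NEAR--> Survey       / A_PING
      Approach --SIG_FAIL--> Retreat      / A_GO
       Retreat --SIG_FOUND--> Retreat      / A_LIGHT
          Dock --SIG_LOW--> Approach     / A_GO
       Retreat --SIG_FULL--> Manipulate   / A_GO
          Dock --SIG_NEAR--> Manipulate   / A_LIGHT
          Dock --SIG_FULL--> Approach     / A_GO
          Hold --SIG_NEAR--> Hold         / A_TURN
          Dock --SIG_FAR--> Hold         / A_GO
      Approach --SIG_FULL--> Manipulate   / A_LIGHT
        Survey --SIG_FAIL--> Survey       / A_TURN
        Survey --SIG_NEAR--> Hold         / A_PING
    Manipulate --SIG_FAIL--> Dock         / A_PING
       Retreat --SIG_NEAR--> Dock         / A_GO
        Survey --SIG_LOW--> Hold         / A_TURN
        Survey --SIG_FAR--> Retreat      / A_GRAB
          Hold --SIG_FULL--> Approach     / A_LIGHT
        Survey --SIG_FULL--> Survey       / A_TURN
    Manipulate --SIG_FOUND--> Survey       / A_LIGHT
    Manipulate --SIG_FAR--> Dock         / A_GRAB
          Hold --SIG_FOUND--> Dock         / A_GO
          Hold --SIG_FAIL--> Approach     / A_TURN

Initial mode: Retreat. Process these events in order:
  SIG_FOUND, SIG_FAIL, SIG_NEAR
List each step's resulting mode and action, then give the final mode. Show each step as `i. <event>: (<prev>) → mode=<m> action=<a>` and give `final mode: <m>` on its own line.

final mode: Hold

1. SIG_FOUND: (Retreat) → mode=Retreat action=A_LIGHT
2. SIG_FAIL: (Retreat) → mode=Survey action=A_RELEASE
3. SIG_NEAR: (Survey) → mode=Hold action=A_PING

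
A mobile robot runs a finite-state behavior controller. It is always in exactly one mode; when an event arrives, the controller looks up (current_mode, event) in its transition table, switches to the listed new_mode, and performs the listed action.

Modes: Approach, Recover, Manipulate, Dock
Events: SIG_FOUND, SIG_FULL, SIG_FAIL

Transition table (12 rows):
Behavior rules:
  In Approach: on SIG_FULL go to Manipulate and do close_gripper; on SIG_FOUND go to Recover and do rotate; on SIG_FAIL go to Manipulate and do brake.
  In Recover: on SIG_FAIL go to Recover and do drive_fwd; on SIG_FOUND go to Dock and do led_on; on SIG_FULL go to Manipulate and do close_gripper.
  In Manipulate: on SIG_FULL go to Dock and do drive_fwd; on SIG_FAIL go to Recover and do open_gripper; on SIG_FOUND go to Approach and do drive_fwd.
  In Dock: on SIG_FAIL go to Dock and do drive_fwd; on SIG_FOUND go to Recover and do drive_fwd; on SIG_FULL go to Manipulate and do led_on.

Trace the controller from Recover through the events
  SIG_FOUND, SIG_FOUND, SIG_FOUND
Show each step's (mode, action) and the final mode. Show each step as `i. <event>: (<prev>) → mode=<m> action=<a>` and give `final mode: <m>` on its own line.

1. SIG_FOUND: (Recover) → mode=Dock action=led_on
2. SIG_FOUND: (Dock) → mode=Recover action=drive_fwd
3. SIG_FOUND: (Recover) → mode=Dock action=led_on

final mode: Dock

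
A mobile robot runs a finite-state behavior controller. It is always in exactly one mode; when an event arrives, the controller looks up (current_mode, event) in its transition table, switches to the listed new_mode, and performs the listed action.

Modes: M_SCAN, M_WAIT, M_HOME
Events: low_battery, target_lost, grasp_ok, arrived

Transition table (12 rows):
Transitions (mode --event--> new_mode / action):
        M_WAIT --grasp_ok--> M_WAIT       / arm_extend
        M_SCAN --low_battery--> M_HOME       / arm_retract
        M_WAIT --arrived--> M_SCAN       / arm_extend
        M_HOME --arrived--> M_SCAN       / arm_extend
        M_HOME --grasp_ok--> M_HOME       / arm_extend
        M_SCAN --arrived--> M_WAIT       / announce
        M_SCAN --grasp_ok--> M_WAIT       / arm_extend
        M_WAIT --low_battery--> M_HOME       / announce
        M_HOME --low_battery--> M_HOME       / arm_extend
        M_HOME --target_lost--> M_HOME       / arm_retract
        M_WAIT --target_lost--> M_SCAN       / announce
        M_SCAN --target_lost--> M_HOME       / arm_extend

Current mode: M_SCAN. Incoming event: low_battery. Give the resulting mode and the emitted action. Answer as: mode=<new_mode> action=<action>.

current mode = M_SCAN; filter table to that mode:
  (M_SCAN, low_battery) → (M_HOME, arm_retract)  ← event matches
  (M_SCAN, arrived) → (M_WAIT, announce)
  (M_SCAN, grasp_ok) → (M_WAIT, arm_extend)
  (M_SCAN, target_lost) → (M_HOME, arm_extend)
event = low_battery selects (M_HOME, arm_retract)

mode=M_HOME action=arm_retract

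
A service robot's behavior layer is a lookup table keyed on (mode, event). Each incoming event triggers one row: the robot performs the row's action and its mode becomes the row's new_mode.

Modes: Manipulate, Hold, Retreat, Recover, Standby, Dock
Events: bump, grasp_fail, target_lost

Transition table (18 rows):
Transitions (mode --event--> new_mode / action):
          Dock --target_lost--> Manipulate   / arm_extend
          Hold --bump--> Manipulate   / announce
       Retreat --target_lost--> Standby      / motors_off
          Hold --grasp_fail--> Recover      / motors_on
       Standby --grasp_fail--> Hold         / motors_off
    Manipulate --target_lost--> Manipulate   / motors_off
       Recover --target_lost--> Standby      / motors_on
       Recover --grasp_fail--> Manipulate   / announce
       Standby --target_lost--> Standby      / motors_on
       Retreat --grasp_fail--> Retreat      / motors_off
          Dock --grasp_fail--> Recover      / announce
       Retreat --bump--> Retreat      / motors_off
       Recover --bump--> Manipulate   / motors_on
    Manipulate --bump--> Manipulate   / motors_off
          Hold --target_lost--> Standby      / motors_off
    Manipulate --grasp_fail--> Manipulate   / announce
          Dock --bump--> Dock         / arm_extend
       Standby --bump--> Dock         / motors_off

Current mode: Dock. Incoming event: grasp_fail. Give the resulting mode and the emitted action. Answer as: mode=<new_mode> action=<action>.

mode=Recover action=announce

current mode = Dock; filter table to that mode:
  (Dock, target_lost) → (Manipulate, arm_extend)
  (Dock, grasp_fail) → (Recover, announce)  ← event matches
  (Dock, bump) → (Dock, arm_extend)
event = grasp_fail selects (Recover, announce)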